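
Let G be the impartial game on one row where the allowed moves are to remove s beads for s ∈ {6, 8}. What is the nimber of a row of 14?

0

Grundy values for subtraction set {6, 8}:
g(0) = mex{} = 0
g(1) = mex{} = 0
g(2) = mex{} = 0
g(3) = mex{} = 0
g(4) = mex{} = 0
g(5) = mex{} = 0
g(6) = mex{0} = 1
g(7) = mex{0} = 1
g(8) = mex{0} = 1
g(9) = mex{0} = 1
g(10) = mex{0} = 1
g(11) = mex{0} = 1
g(12) = mex{0,1} = 2
g(13) = mex{0,1} = 2
g(14) = mex{1} = 0
So g(14) = 0.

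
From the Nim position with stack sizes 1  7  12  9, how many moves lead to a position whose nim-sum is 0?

1

Compute the nim-sum pairwise:
1 ⊕ 7 = 6
6 ⊕ 12 = 10
10 ⊕ 9 = 3
The overall nim-sum is X = 3. A stack of size p has a winning move iff p XOR X < p (reduce it to p XOR X).
  1: 1 XOR 3 = 2 ≥ 1 — no move.
  7: 7 XOR 3 = 4 < 7 — winning move (to 4).
  12: 12 XOR 3 = 15 ≥ 12 — no move.
  9: 9 XOR 3 = 10 ≥ 9 — no move.
That gives 1 winning move.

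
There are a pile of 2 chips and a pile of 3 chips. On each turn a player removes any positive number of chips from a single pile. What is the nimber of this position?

1

In binary:
  10  (2)
  11  (3)
  --
  01  (1)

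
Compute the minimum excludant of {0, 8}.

1

0 is in the set but 1 is not, so the mex is 1.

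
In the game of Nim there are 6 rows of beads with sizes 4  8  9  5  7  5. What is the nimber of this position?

2

Write each in binary and XOR column by column:
  0100  (4)
  1000  (8)
  1001  (9)
  0101  (5)
  0111  (7)
  0101  (5)
  ----
  0010  (2)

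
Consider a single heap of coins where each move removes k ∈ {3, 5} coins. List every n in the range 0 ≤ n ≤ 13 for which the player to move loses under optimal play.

Compute g(0), g(1), … for moves {3, 5}:
k:     0  1  2  3  4  5  6  7  8  9 10 11 12 13
g(k):  0  0  0  1  1  1  2  2  0  0  0  1  1  1
The P-positions (g = 0) in 0..13 are 0, 1, 2, 8, 9, 10.

0, 1, 2, 8, 9, 10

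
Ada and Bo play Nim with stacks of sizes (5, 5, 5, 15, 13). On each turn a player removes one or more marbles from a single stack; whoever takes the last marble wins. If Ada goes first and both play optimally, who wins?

In binary:
  0101  (5)
  0101  (5)
  0101  (5)
  1111  (15)
  1101  (13)
  ----
  0111  (7)
The nim-sum is 7 ≠ 0, so this is an N-position: the player to move can win; Ada has a winning move.

Ada wins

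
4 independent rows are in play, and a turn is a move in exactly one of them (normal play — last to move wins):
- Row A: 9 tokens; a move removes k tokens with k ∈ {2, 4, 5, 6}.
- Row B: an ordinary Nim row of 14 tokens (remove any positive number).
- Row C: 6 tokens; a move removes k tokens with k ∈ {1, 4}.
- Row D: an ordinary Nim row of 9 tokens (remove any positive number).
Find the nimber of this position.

6

Grundy values for row A (subtraction set {2, 4, 5, 6}):
g(0) = mex{} = 0
g(1) = mex{} = 0
g(2) = mex{0} = 1
g(3) = mex{0} = 1
g(4) = mex{0,1} = 2
g(5) = mex{0,1} = 2
g(6) = mex{0,1,2} = 3
g(7) = mex{0,1,2} = 3
g(8) = mex{1,2,3} = 0
g(9) = mex{1,2,3} = 0
So g(9) = 0.
Row B is a plain Nim row of size 14, so its Grundy value is 14.
Build the Grundy sequence for row C with g(k) = mex{g(k−s) : s ∈ {1, 4}, s ≤ k}:
g(0) = mex{} = 0
g(1) = mex{0} = 1
g(2) = mex{1} = 0
g(3) = mex{0} = 1
g(4) = mex{0,1} = 2
g(5) = mex{1,2} = 0
g(6) = mex{0} = 1
So g(6) = 1.
Row D is a plain Nim row of size 9, so its Grundy value is 9.
By the Sprague-Grundy theorem, the Grundy value of a sum of independent games is the XOR of the component values.
Combined value = 0 ⊕ 14 ⊕ 1 ⊕ 9 = 6.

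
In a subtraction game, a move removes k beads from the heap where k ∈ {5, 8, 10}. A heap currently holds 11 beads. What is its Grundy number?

2

Compute g(0), g(1), … for moves {5, 8, 10}:
k:     0  1  2  3  4  5  6  7  8  9 10 11
g(k):  0  0  0  0  0  1  1  1  1  1  2  2
So g(11) = 2.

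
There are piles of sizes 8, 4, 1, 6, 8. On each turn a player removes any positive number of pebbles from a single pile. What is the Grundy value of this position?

Nim-sum: 8 ^ 4 ^ 1 ^ 6 ^ 8 = 3.

3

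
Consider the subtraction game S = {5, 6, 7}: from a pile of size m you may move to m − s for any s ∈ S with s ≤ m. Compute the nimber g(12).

Grundy values for subtraction set {5, 6, 7}:
k:     0  1  2  3  4  5  6  7  8  9 10 11 12
g(k):  0  0  0  0  0  1  1  1  1  1  2  2  0
So g(12) = 0.

0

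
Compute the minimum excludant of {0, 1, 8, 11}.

2

The values 0, 1 are all present; 2 is the first non-negative integer missing from the set.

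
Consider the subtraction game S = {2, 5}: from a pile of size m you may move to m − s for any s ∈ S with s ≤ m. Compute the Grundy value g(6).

1

Grundy values for subtraction set {2, 5}:
g(0) = mex{} = 0
g(1) = mex{} = 0
g(2) = mex{0} = 1
g(3) = mex{0} = 1
g(4) = mex{1} = 0
g(5) = mex{0,1} = 2
g(6) = mex{0} = 1
So g(6) = 1.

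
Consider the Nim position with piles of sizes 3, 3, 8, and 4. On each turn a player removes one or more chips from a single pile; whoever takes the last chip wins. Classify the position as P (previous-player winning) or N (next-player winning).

N-position

Nim-sum: 3 XOR 3 XOR 8 XOR 4 = 12.
The nim-sum is 12 ≠ 0, so this is an N-position: the player to move can win.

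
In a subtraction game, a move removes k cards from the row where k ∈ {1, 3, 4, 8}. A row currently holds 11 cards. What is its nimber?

2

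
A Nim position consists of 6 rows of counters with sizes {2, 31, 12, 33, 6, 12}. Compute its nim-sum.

58

Bitwise XOR of the heap sizes:
  000010  (2)
  011111  (31)
  001100  (12)
  100001  (33)
  000110  (6)
  001100  (12)
  ------
  111010  (58)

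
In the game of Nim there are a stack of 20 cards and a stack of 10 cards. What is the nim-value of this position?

30

Compute the nim-sum pairwise:
20 ⊕ 10 = 30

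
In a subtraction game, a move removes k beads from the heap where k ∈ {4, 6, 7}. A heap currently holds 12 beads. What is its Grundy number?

Build the Grundy sequence with g(k) = mex{g(k−s) : s ∈ {4, 6, 7}, s ≤ k}:
k:     0  1  2  3  4  5  6  7  8  9 10 11 12
g(k):  0  0  0  0  1  1  1  1  2  2  2  0  0
So g(12) = 0.

0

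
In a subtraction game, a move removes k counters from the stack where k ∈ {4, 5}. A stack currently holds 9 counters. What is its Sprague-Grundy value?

0

Grundy values for subtraction set {4, 5}:
k:     0  1  2  3  4  5  6  7  8  9
g(k):  0  0  0  0  1  1  1  1  2  0
So g(9) = 0.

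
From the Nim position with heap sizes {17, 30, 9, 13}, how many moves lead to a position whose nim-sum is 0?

3

Nim-sum: 17 ^ 30 ^ 9 ^ 13 = 11.
The overall nim-sum is X = 11. A heap of size p has a winning move iff p XOR X < p (reduce it to p XOR X).
  17: 17 XOR 11 = 26 ≥ 17 — no move.
  30: 30 XOR 11 = 21 < 30 — winning move (to 21).
  9: 9 XOR 11 = 2 < 9 — winning move (to 2).
  13: 13 XOR 11 = 6 < 13 — winning move (to 6).
That gives 3 winning moves.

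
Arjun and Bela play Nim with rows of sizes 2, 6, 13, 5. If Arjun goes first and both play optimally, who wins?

Arjun wins

Compute the nim-sum pairwise:
2 ⊕ 6 = 4
4 ⊕ 13 = 9
9 ⊕ 5 = 12
The nim-sum is 12 ≠ 0, so this is an N-position: the player to move can win; Arjun has a winning move.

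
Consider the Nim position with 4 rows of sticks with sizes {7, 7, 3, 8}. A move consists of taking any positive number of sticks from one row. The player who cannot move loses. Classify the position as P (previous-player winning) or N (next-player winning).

In binary:
  0111  (7)
  0111  (7)
  0011  (3)
  1000  (8)
  ----
  1011  (11)
The nim-sum is 11 ≠ 0, so this is an N-position: the player to move can win.

N-position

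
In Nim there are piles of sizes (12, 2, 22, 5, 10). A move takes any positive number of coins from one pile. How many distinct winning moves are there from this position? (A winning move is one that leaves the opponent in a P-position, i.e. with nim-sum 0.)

1

Bitwise XOR of the heap sizes:
  01100  (12)
  00010  (2)
  10110  (22)
  00101  (5)
  01010  (10)
  -----
  10111  (23)
The overall nim-sum is X = 23. A pile of size p has a winning move iff p XOR X < p (reduce it to p XOR X).
  12: 12 XOR 23 = 27 ≥ 12 — no move.
  2: 2 XOR 23 = 21 ≥ 2 — no move.
  22: 22 XOR 23 = 1 < 22 — winning move (to 1).
  5: 5 XOR 23 = 18 ≥ 5 — no move.
  10: 10 XOR 23 = 29 ≥ 10 — no move.
That gives 1 winning move.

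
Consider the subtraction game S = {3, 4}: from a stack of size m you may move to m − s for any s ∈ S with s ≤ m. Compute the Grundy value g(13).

2

Build the Grundy sequence with g(k) = mex{g(k−s) : s ∈ {3, 4}, s ≤ k}:
g(0) = mex{} = 0
g(1) = mex{} = 0
g(2) = mex{} = 0
g(3) = mex{0} = 1
g(4) = mex{0} = 1
g(5) = mex{0} = 1
g(6) = mex{0,1} = 2
g(7) = mex{1} = 0
g(8) = mex{1} = 0
g(9) = mex{1,2} = 0
g(10) = mex{0,2} = 1
g(11) = mex{0} = 1
g(12) = mex{0} = 1
g(13) = mex{0,1} = 2
So g(13) = 2.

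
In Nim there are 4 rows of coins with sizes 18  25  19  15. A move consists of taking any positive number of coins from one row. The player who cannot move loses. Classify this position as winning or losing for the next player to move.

In binary:
  10010  (18)
  11001  (25)
  10011  (19)
  01111  (15)
  -----
  10111  (23)
The nim-sum is 23 ≠ 0, so this is an N-position: the player to move can win.

Winning position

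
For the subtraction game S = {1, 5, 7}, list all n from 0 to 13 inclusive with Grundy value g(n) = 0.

0, 2, 4, 6, 8, 10, 12

Build the Grundy sequence with g(k) = mex{g(k−s) : s ∈ {1, 5, 7}, s ≤ k}:
k:     0  1  2  3  4  5  6  7  8  9 10 11 12 13
g(k):  0  1  0  1  0  1  0  1  0  1  0  1  0  1
The P-positions (g = 0) in 0..13 are 0, 2, 4, 6, 8, 10, 12.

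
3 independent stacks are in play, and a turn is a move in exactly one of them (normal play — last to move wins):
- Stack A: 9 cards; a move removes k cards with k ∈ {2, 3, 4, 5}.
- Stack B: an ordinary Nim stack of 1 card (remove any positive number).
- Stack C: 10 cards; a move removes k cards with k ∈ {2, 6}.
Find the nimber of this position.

1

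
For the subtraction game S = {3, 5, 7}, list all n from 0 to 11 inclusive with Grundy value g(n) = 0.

0, 1, 2, 10, 11

Build the Grundy sequence with g(k) = mex{g(k−s) : s ∈ {3, 5, 7}, s ≤ k}:
k:     0  1  2  3  4  5  6  7  8  9 10 11
g(k):  0  0  0  1  1  1  2  2  2  3  0  0
The P-positions (g = 0) in 0..11 are 0, 1, 2, 10, 11.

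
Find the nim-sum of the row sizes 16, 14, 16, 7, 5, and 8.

4

Nim-sum: 16 ^ 14 ^ 16 ^ 7 ^ 5 ^ 8 = 4.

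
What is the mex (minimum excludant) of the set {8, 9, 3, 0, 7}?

1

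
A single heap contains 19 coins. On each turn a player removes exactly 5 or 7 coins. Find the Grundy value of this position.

Build the Grundy sequence with g(k) = mex{g(k−s) : s ∈ {5, 7}, s ≤ k}:
k:     0  1  2  3  4  5  6  7  8  9 10 11 12 13 14 15 16 17 18 19
g(k):  0  0  0  0  0  1  1  1  1  1  2  2  0  0  0  0  0  1  1  1
So g(19) = 1.

1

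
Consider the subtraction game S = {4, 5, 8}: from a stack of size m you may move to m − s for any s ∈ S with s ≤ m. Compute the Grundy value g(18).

1

Grundy values for subtraction set {4, 5, 8}:
k:     0  1  2  3  4  5  6  7  8  9 10 11 12 13 14 15 16 17 18
g(k):  0  0  0  0  1  1  1  1  2  2  2  2  0  0  0  0  1  1  1
So g(18) = 1.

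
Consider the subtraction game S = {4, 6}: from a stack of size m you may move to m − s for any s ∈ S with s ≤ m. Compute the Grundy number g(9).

2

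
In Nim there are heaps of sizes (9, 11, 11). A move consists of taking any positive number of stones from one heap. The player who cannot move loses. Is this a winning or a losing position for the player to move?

Compute the nim-sum pairwise:
9 ⊕ 11 = 2
2 ⊕ 11 = 9
The nim-sum is 9 ≠ 0, so this is an N-position: the player to move can win.

Winning position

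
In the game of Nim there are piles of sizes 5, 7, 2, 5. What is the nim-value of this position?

Compute the nim-sum pairwise:
5 XOR 7 = 2
2 XOR 2 = 0
0 XOR 5 = 5

5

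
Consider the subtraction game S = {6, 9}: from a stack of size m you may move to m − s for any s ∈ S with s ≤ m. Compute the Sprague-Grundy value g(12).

2

Build the Grundy sequence with g(k) = mex{g(k−s) : s ∈ {6, 9}, s ≤ k}:
k:     0  1  2  3  4  5  6  7  8  9 10 11 12
g(k):  0  0  0  0  0  0  1  1  1  1  1  1  2
So g(12) = 2.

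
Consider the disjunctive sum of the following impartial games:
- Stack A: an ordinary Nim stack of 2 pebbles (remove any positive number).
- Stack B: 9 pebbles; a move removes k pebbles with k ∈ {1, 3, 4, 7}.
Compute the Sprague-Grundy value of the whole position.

Stack A is a plain Nim stack of size 2, so its Grundy value is 2.
For stack B, compute g(0), g(1), … with moves {1, 3, 4, 7}:
g(0) = mex{} = 0
g(1) = mex{0} = 1
g(2) = mex{1} = 0
g(3) = mex{0} = 1
g(4) = mex{0,1} = 2
g(5) = mex{0,1,2} = 3
g(6) = mex{0,1,3} = 2
g(7) = mex{0,1,2} = 3
g(8) = mex{1,2,3} = 0
g(9) = mex{0,2,3} = 1
So g(9) = 1.
The value of a disjunctive sum is the nim-sum of the parts.
Combined value = 2 ⊕ 1 = 3.

3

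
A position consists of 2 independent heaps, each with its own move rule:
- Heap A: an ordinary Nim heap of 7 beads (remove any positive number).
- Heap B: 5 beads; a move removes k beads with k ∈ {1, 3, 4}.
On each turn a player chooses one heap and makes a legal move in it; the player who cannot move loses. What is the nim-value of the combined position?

Heap A is a plain Nim heap of size 7, so its Grundy value is 7.
For heap B, compute g(0), g(1), … with moves {1, 3, 4}:
k:     0  1  2  3  4  5
g(k):  0  1  0  1  2  3
So g(5) = 3.
The value of a disjunctive sum is the nim-sum of the parts.
Combined value = 7 ⊕ 3 = 4.

4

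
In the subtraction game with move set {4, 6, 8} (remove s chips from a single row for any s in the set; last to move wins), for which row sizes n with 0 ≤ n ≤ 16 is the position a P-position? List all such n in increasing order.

0, 1, 2, 3, 12, 13, 14, 15

Grundy values for subtraction set {4, 6, 8}:
k:     0  1  2  3  4  5  6  7  8  9 10 11 12 13 14 15 16
g(k):  0  0  0  0  1  1  1  1  2  2  2  2  0  0  0  0  1
The P-positions (g = 0) in 0..16 are 0, 1, 2, 3, 12, 13, 14, 15.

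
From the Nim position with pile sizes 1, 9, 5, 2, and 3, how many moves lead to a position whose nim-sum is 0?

Write each in binary and XOR column by column:
  0001  (1)
  1001  (9)
  0101  (5)
  0010  (2)
  0011  (3)
  ----
  1100  (12)
The overall nim-sum is X = 12. A pile of size p has a winning move iff p XOR X < p (reduce it to p XOR X).
  1: 1 XOR 12 = 13 ≥ 1 — no move.
  9: 9 XOR 12 = 5 < 9 — winning move (to 5).
  5: 5 XOR 12 = 9 ≥ 5 — no move.
  2: 2 XOR 12 = 14 ≥ 2 — no move.
  3: 3 XOR 12 = 15 ≥ 3 — no move.
That gives 1 winning move.

1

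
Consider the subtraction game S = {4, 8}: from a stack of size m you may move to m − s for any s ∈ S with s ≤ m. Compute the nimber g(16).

1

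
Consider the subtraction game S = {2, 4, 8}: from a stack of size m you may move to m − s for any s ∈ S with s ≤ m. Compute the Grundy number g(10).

2

Compute g(0), g(1), … for moves {2, 4, 8}:
g(0) = mex{} = 0
g(1) = mex{} = 0
g(2) = mex{0} = 1
g(3) = mex{0} = 1
g(4) = mex{0,1} = 2
g(5) = mex{0,1} = 2
g(6) = mex{1,2} = 0
g(7) = mex{1,2} = 0
g(8) = mex{0,2} = 1
g(9) = mex{0,2} = 1
g(10) = mex{0,1} = 2
So g(10) = 2.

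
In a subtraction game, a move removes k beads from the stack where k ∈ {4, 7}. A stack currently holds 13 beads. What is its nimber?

Grundy values for subtraction set {4, 7}:
g(0) = mex{} = 0
g(1) = mex{} = 0
g(2) = mex{} = 0
g(3) = mex{} = 0
g(4) = mex{0} = 1
g(5) = mex{0} = 1
g(6) = mex{0} = 1
g(7) = mex{0} = 1
g(8) = mex{0,1} = 2
g(9) = mex{0,1} = 2
g(10) = mex{0,1} = 2
g(11) = mex{1} = 0
g(12) = mex{1,2} = 0
g(13) = mex{1,2} = 0
So g(13) = 0.

0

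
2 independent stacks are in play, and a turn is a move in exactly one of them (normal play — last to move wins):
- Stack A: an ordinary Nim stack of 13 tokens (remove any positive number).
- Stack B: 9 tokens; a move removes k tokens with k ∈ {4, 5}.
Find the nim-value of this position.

13

Stack A is a plain Nim stack of size 13, so its Grundy value is 13.
Build the Grundy sequence for stack B with g(k) = mex{g(k−s) : s ∈ {4, 5}, s ≤ k}:
g(0) = mex{} = 0
g(1) = mex{} = 0
g(2) = mex{} = 0
g(3) = mex{} = 0
g(4) = mex{0} = 1
g(5) = mex{0} = 1
g(6) = mex{0} = 1
g(7) = mex{0} = 1
g(8) = mex{0,1} = 2
g(9) = mex{1} = 0
So g(9) = 0.
The value of a disjunctive sum is the nim-sum of the parts.
Combined value = 13 XOR 0 = 13.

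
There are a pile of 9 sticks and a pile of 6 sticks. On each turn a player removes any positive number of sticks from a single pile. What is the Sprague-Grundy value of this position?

15

Nim-sum: 9 XOR 6 = 15.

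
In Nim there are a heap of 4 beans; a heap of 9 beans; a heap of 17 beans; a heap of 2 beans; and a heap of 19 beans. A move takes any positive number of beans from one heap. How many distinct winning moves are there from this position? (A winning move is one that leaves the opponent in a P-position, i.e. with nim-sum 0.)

Nim-sum: 4 ⊕ 9 ⊕ 17 ⊕ 2 ⊕ 19 = 13.
The overall nim-sum is X = 13. A heap of size p has a winning move iff p XOR X < p (reduce it to p XOR X).
  4: 4 XOR 13 = 9 ≥ 4 — no move.
  9: 9 XOR 13 = 4 < 9 — winning move (to 4).
  17: 17 XOR 13 = 28 ≥ 17 — no move.
  2: 2 XOR 13 = 15 ≥ 2 — no move.
  19: 19 XOR 13 = 30 ≥ 19 — no move.
That gives 1 winning move.

1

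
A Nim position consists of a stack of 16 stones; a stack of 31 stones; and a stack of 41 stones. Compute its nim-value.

38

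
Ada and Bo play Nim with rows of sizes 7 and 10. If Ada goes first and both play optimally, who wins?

Write each in binary and XOR column by column:
  0111  (7)
  1010  (10)
  ----
  1101  (13)
The nim-sum is 13 ≠ 0, so this is an N-position: the player to move can win; Ada has a winning move.

Ada wins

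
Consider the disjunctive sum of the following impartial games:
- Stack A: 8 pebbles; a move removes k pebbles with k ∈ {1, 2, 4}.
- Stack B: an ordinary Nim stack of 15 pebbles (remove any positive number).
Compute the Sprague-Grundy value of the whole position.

13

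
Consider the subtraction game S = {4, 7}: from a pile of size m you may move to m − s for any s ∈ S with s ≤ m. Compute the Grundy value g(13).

0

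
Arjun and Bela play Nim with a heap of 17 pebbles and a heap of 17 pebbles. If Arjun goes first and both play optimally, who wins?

Bela wins

Compute the nim-sum pairwise:
17 ⊕ 17 = 0
The nim-sum is 0, so this is a P-position: the player to move is in a losing position under optimal play; Arjun is about to move from it and so loses — Bela wins.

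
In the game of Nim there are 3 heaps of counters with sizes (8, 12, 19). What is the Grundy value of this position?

23

Nim-sum: 8 ⊕ 12 ⊕ 19 = 23.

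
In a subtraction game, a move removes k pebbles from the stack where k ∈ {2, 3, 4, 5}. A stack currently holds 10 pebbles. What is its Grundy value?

1

Build the Grundy sequence with g(k) = mex{g(k−s) : s ∈ {2, 3, 4, 5}, s ≤ k}:
k:     0  1  2  3  4  5  6  7  8  9 10
g(k):  0  0  1  1  2  2  3  0  0  1  1
So g(10) = 1.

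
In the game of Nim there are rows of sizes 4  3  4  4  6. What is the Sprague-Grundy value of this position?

1

Nim-sum: 4 XOR 3 XOR 4 XOR 4 XOR 6 = 1.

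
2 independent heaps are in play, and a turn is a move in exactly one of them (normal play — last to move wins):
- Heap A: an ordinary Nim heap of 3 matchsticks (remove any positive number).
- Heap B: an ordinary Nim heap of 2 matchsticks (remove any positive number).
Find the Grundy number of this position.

Heap A is a plain Nim heap of size 3, so its Grundy value is 3.
Heap B is a plain Nim heap of size 2, so its Grundy value is 2.
The value of a disjunctive sum is the nim-sum of the parts.
Combined value = 3 XOR 2 = 1.

1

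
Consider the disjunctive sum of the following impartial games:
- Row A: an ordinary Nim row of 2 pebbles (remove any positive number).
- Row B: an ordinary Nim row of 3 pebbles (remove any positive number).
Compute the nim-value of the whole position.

1

Row A is a plain Nim row of size 2, so its Grundy value is 2.
Row B is a plain Nim row of size 3, so its Grundy value is 3.
By the Sprague-Grundy theorem, the Grundy value of a sum of independent games is the XOR of the component values.
Combined value = 2 XOR 3 = 1.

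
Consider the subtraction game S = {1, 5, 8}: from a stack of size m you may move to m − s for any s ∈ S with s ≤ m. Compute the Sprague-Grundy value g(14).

1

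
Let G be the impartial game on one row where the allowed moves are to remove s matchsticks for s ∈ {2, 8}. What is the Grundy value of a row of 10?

Compute g(0), g(1), … for moves {2, 8}:
g(0) = mex{} = 0
g(1) = mex{} = 0
g(2) = mex{0} = 1
g(3) = mex{0} = 1
g(4) = mex{1} = 0
g(5) = mex{1} = 0
g(6) = mex{0} = 1
g(7) = mex{0} = 1
g(8) = mex{0,1} = 2
g(9) = mex{0,1} = 2
g(10) = mex{1,2} = 0
So g(10) = 0.

0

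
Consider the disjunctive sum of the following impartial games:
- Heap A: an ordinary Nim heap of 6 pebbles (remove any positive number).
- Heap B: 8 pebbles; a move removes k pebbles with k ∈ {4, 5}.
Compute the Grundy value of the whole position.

4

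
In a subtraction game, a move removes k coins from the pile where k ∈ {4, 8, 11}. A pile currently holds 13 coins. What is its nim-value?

3

Compute g(0), g(1), … for moves {4, 8, 11}:
k:     0  1  2  3  4  5  6  7  8  9 10 11 12 13
g(k):  0  0  0  0  1  1  1  1  2  2  2  2  3  3
So g(13) = 3.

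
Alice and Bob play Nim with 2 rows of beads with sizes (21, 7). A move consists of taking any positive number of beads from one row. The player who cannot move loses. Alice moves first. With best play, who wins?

Bitwise XOR of the heap sizes:
  10101  (21)
  00111  (7)
  -----
  10010  (18)
The nim-sum is 18 ≠ 0, so this is an N-position: the player to move can win; Alice has a winning move.

Alice wins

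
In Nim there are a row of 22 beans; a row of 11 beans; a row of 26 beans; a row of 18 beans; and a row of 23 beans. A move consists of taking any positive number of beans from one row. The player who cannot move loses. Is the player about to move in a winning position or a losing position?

Write each in binary and XOR column by column:
  10110  (22)
  01011  (11)
  11010  (26)
  10010  (18)
  10111  (23)
  -----
  00010  (2)
The nim-sum is 2 ≠ 0, so this is an N-position: the player to move can win.

Winning position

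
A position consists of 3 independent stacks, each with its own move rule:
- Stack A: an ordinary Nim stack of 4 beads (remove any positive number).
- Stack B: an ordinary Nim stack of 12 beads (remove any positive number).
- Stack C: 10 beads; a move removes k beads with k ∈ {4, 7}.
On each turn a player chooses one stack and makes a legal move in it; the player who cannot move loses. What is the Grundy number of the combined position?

10

Stack A is a plain Nim stack of size 4, so its Grundy value is 4.
Stack B is a plain Nim stack of size 12, so its Grundy value is 12.
Grundy values for stack C (subtraction set {4, 7}):
g(0) = mex{} = 0
g(1) = mex{} = 0
g(2) = mex{} = 0
g(3) = mex{} = 0
g(4) = mex{0} = 1
g(5) = mex{0} = 1
g(6) = mex{0} = 1
g(7) = mex{0} = 1
g(8) = mex{0,1} = 2
g(9) = mex{0,1} = 2
g(10) = mex{0,1} = 2
So g(10) = 2.
By the Sprague-Grundy theorem, the Grundy value of a sum of independent games is the XOR of the component values.
Combined value = 4 XOR 12 XOR 2 = 10.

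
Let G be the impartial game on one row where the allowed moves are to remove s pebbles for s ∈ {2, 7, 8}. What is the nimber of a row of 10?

Grundy values for subtraction set {2, 7, 8}:
k:     0  1  2  3  4  5  6  7  8  9 10
g(k):  0  0  1  1  0  0  1  1  2  2  0
So g(10) = 0.

0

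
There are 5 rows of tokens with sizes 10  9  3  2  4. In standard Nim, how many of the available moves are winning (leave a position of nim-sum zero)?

Bitwise XOR of the heap sizes:
  1010  (10)
  1001  (9)
  0011  (3)
  0010  (2)
  0100  (4)
  ----
  0110  (6)
The overall nim-sum is X = 6. A row of size p has a winning move iff p XOR X < p (reduce it to p XOR X).
  10: 10 XOR 6 = 12 ≥ 10 — no move.
  9: 9 XOR 6 = 15 ≥ 9 — no move.
  3: 3 XOR 6 = 5 ≥ 3 — no move.
  2: 2 XOR 6 = 4 ≥ 2 — no move.
  4: 4 XOR 6 = 2 < 4 — winning move (to 2).
That gives 1 winning move.

1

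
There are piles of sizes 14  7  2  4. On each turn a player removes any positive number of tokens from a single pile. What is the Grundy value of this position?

Write each in binary and XOR column by column:
  1110  (14)
  0111  (7)
  0010  (2)
  0100  (4)
  ----
  1111  (15)

15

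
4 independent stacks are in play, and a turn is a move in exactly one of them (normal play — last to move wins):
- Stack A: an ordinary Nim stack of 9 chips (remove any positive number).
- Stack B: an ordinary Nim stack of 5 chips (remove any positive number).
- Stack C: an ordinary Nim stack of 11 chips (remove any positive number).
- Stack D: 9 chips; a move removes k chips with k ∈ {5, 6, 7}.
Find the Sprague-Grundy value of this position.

6

Stack A is a plain Nim stack of size 9, so its Grundy value is 9.
Stack B is a plain Nim stack of size 5, so its Grundy value is 5.
Stack C is a plain Nim stack of size 11, so its Grundy value is 11.
Grundy values for stack D (subtraction set {5, 6, 7}):
k:     0  1  2  3  4  5  6  7  8  9
g(k):  0  0  0  0  0  1  1  1  1  1
So g(9) = 1.
The value of a disjunctive sum is the nim-sum of the parts.
Combined value = 9 XOR 5 XOR 11 XOR 1 = 6.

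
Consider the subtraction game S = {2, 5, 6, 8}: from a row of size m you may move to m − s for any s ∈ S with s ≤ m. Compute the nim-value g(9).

2

Build the Grundy sequence with g(k) = mex{g(k−s) : s ∈ {2, 5, 6, 8}, s ≤ k}:
g(0) = mex{} = 0
g(1) = mex{} = 0
g(2) = mex{0} = 1
g(3) = mex{0} = 1
g(4) = mex{1} = 0
g(5) = mex{0,1} = 2
g(6) = mex{0} = 1
g(7) = mex{0,1,2} = 3
g(8) = mex{0,1} = 2
g(9) = mex{0,1,3} = 2
So g(9) = 2.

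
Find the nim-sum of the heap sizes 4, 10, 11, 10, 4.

11

In binary:
  0100  (4)
  1010  (10)
  1011  (11)
  1010  (10)
  0100  (4)
  ----
  1011  (11)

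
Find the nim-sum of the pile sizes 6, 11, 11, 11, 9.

Compute the nim-sum pairwise:
6 XOR 11 = 13
13 XOR 11 = 6
6 XOR 11 = 13
13 XOR 9 = 4

4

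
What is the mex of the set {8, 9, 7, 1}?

0 is not in the set, so the mex is 0.

0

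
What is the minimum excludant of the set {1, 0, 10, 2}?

3

The values 0, 1, 2 are all present; 3 is the first non-negative integer missing from the set.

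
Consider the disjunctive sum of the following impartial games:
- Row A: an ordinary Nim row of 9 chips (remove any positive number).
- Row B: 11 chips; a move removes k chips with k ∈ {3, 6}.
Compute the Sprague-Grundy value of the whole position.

9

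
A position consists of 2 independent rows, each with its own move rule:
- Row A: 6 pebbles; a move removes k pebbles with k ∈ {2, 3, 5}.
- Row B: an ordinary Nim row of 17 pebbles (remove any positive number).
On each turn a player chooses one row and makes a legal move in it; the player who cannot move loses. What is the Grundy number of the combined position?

18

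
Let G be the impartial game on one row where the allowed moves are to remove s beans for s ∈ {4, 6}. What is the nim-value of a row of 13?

Grundy values for subtraction set {4, 6}:
k:     0  1  2  3  4  5  6  7  8  9 10 11 12 13
g(k):  0  0  0  0  1  1  1  1  2  2  0  0  0  0
So g(13) = 0.

0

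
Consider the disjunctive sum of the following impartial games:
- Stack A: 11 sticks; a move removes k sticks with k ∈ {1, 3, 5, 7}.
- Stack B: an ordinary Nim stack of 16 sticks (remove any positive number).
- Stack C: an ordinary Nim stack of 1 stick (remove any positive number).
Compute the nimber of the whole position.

16

Grundy values for stack A (subtraction set {1, 3, 5, 7}):
g(0) = mex{} = 0
g(1) = mex{0} = 1
g(2) = mex{1} = 0
g(3) = mex{0} = 1
g(4) = mex{1} = 0
g(5) = mex{0} = 1
g(6) = mex{1} = 0
g(7) = mex{0} = 1
g(8) = mex{1} = 0
g(9) = mex{0} = 1
g(10) = mex{1} = 0
g(11) = mex{0} = 1
So g(11) = 1.
Stack B is a plain Nim stack of size 16, so its Grundy value is 16.
Stack C is a plain Nim stack of size 1, so its Grundy value is 1.
The value of a disjunctive sum is the nim-sum of the parts.
Combined value = 1 XOR 16 XOR 1 = 16.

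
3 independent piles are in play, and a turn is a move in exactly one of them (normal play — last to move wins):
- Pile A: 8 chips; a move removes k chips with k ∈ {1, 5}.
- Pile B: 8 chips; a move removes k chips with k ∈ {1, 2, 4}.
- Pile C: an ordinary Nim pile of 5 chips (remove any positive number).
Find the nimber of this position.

7

Grundy values for pile A (subtraction set {1, 5}):
g(0) = mex{} = 0
g(1) = mex{0} = 1
g(2) = mex{1} = 0
g(3) = mex{0} = 1
g(4) = mex{1} = 0
g(5) = mex{0} = 1
g(6) = mex{1} = 0
g(7) = mex{0} = 1
g(8) = mex{1} = 0
So g(8) = 0.
Build the Grundy sequence for pile B with g(k) = mex{g(k−s) : s ∈ {1, 2, 4}, s ≤ k}:
k:     0  1  2  3  4  5  6  7  8
g(k):  0  1  2  0  1  2  0  1  2
So g(8) = 2.
Pile C is a plain Nim pile of size 5, so its Grundy value is 5.
By the Sprague-Grundy theorem, the Grundy value of a sum of independent games is the XOR of the component values.
Combined value = 0 XOR 2 XOR 5 = 7.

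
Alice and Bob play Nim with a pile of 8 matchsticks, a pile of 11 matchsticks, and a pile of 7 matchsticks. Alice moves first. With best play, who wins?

Alice wins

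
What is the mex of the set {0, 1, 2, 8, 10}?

3

The values 0, 1, 2 are all present; 3 is the first non-negative integer missing from the set.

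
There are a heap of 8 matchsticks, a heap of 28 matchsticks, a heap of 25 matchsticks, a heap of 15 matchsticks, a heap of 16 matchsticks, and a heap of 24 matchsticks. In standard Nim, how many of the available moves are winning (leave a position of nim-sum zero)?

In binary:
  01000  (8)
  11100  (28)
  11001  (25)
  01111  (15)
  10000  (16)
  11000  (24)
  -----
  01010  (10)
The overall nim-sum is X = 10. A heap of size p has a winning move iff p XOR X < p (reduce it to p XOR X).
  8: 8 XOR 10 = 2 < 8 — winning move (to 2).
  28: 28 XOR 10 = 22 < 28 — winning move (to 22).
  25: 25 XOR 10 = 19 < 25 — winning move (to 19).
  15: 15 XOR 10 = 5 < 15 — winning move (to 5).
  16: 16 XOR 10 = 26 ≥ 16 — no move.
  24: 24 XOR 10 = 18 < 24 — winning move (to 18).
That gives 5 winning moves.

5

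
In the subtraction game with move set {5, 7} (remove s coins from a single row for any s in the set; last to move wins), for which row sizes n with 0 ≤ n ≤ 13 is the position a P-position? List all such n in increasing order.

0, 1, 2, 3, 4, 12, 13

Build the Grundy sequence with g(k) = mex{g(k−s) : s ∈ {5, 7}, s ≤ k}:
g(0) = mex{} = 0
g(1) = mex{} = 0
g(2) = mex{} = 0
g(3) = mex{} = 0
g(4) = mex{} = 0
g(5) = mex{0} = 1
g(6) = mex{0} = 1
g(7) = mex{0} = 1
g(8) = mex{0} = 1
g(9) = mex{0} = 1
g(10) = mex{0,1} = 2
g(11) = mex{0,1} = 2
g(12) = mex{1} = 0
g(13) = mex{1} = 0
The P-positions (g = 0) in 0..13 are 0, 1, 2, 3, 4, 12, 13.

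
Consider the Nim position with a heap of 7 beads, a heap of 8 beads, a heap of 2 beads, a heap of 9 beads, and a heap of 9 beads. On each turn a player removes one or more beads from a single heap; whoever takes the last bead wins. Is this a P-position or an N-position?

Compute the nim-sum pairwise:
7 ^ 8 = 15
15 ^ 2 = 13
13 ^ 9 = 4
4 ^ 9 = 13
The nim-sum is 13 ≠ 0, so this is an N-position: the player to move can win.

N-position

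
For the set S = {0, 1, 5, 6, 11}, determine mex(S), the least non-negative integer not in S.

The values 0, 1 are all present; 2 is the first non-negative integer missing from the set.

2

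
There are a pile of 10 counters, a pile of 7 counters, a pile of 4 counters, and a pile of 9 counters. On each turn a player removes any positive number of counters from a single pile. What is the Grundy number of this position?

Compute the nim-sum pairwise:
10 ⊕ 7 = 13
13 ⊕ 4 = 9
9 ⊕ 9 = 0

0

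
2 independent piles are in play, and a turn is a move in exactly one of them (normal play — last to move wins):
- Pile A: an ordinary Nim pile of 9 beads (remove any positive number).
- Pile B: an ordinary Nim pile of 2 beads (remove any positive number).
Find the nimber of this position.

11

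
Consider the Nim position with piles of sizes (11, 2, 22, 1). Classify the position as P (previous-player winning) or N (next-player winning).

Compute the nim-sum pairwise:
11 ⊕ 2 = 9
9 ⊕ 22 = 31
31 ⊕ 1 = 30
The nim-sum is 30 ≠ 0, so this is an N-position: the player to move can win.

N-position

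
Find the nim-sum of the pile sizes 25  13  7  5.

22

Compute the nim-sum pairwise:
25 ^ 13 = 20
20 ^ 7 = 19
19 ^ 5 = 22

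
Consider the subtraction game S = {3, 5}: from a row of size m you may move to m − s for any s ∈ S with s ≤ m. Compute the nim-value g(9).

Compute g(0), g(1), … for moves {3, 5}:
k:     0  1  2  3  4  5  6  7  8  9
g(k):  0  0  0  1  1  1  2  2  0  0
So g(9) = 0.

0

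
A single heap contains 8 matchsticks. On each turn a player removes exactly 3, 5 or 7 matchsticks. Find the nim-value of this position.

2

Compute g(0), g(1), … for moves {3, 5, 7}:
k:     0  1  2  3  4  5  6  7  8
g(k):  0  0  0  1  1  1  2  2  2
So g(8) = 2.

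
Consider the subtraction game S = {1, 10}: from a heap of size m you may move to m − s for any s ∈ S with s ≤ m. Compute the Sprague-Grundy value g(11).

0

Grundy values for subtraction set {1, 10}:
k:     0  1  2  3  4  5  6  7  8  9 10 11
g(k):  0  1  0  1  0  1  0  1  0  1  2  0
So g(11) = 0.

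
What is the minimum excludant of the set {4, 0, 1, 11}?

2

The values 0, 1 are all present; 2 is the first non-negative integer missing from the set.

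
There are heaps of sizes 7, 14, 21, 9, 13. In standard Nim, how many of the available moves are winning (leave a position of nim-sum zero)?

Compute the nim-sum pairwise:
7 ^ 14 = 9
9 ^ 21 = 28
28 ^ 9 = 21
21 ^ 13 = 24
The overall nim-sum is X = 24. A heap of size p has a winning move iff p XOR X < p (reduce it to p XOR X).
  7: 7 XOR 24 = 31 ≥ 7 — no move.
  14: 14 XOR 24 = 22 ≥ 14 — no move.
  21: 21 XOR 24 = 13 < 21 — winning move (to 13).
  9: 9 XOR 24 = 17 ≥ 9 — no move.
  13: 13 XOR 24 = 21 ≥ 13 — no move.
That gives 1 winning move.

1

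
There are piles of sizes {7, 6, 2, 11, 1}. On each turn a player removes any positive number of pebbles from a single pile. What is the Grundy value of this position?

9

Nim-sum: 7 XOR 6 XOR 2 XOR 11 XOR 1 = 9.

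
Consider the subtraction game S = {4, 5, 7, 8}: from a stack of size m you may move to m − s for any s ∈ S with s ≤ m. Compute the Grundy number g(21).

Grundy values for subtraction set {4, 5, 7, 8}:
k:     0  1  2  3  4  5  6  7  8  9 10 11 12 13 14 15 16 17 18 19 20 21
g(k):  0  0  0  0  1  1  1  1  2  2  2  2  0  0  0  0  1  1  1  1  2  2
So g(21) = 2.

2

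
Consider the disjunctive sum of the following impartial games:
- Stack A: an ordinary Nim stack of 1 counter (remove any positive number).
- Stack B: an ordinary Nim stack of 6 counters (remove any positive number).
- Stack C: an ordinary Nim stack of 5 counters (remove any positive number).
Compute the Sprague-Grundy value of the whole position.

2

Stack A is a plain Nim stack of size 1, so its Grundy value is 1.
Stack B is a plain Nim stack of size 6, so its Grundy value is 6.
Stack C is a plain Nim stack of size 5, so its Grundy value is 5.
By the Sprague-Grundy theorem, the Grundy value of a sum of independent games is the XOR of the component values.
Combined value = 1 XOR 6 XOR 5 = 2.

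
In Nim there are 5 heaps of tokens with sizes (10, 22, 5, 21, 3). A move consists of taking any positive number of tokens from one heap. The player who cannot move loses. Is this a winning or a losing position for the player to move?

Nim-sum: 10 ⊕ 22 ⊕ 5 ⊕ 21 ⊕ 3 = 15.
The nim-sum is 15 ≠ 0, so this is an N-position: the player to move can win.

Winning position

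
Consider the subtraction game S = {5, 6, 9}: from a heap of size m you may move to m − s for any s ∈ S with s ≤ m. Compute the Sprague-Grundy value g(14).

Grundy values for subtraction set {5, 6, 9}:
k:     0  1  2  3  4  5  6  7  8  9 10 11 12 13 14
g(k):  0  0  0  0  0  1  1  1  1  1  2  2  2  2  0
So g(14) = 0.

0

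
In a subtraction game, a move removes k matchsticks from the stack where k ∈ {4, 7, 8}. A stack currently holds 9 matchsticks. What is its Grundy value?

Grundy values for subtraction set {4, 7, 8}:
k:     0  1  2  3  4  5  6  7  8  9
g(k):  0  0  0  0  1  1  1  1  2  2
So g(9) = 2.

2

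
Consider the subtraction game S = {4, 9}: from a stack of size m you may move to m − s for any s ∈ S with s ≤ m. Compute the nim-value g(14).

Compute g(0), g(1), … for moves {4, 9}:
k:     0  1  2  3  4  5  6  7  8  9 10 11 12 13 14
g(k):  0  0  0  0  1  1  1  1  0  2  2  2  1  0  0
So g(14) = 0.

0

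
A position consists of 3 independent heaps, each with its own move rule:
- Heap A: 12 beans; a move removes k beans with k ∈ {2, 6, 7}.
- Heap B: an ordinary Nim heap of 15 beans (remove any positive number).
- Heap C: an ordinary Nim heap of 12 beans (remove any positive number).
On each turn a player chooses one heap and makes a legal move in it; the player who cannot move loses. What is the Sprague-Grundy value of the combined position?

1

Grundy values for heap A (subtraction set {2, 6, 7}):
g(0) = mex{} = 0
g(1) = mex{} = 0
g(2) = mex{0} = 1
g(3) = mex{0} = 1
g(4) = mex{1} = 0
g(5) = mex{1} = 0
g(6) = mex{0} = 1
g(7) = mex{0} = 1
g(8) = mex{0,1} = 2
g(9) = mex{1} = 0
g(10) = mex{0,1,2} = 3
g(11) = mex{0} = 1
g(12) = mex{0,1,3} = 2
So g(12) = 2.
Heap B is a plain Nim heap of size 15, so its Grundy value is 15.
Heap C is a plain Nim heap of size 12, so its Grundy value is 12.
The value of a disjunctive sum is the nim-sum of the parts.
Combined value = 2 ⊕ 15 ⊕ 12 = 1.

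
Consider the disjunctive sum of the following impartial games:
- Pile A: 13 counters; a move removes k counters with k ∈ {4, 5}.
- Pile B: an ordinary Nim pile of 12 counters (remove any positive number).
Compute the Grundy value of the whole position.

Build the Grundy sequence for pile A with g(k) = mex{g(k−s) : s ∈ {4, 5}, s ≤ k}:
g(0) = mex{} = 0
g(1) = mex{} = 0
g(2) = mex{} = 0
g(3) = mex{} = 0
g(4) = mex{0} = 1
g(5) = mex{0} = 1
g(6) = mex{0} = 1
g(7) = mex{0} = 1
g(8) = mex{0,1} = 2
g(9) = mex{1} = 0
g(10) = mex{1} = 0
g(11) = mex{1} = 0
g(12) = mex{1,2} = 0
g(13) = mex{0,2} = 1
So g(13) = 1.
Pile B is a plain Nim pile of size 12, so its Grundy value is 12.
The value of a disjunctive sum is the nim-sum of the parts.
Combined value = 1 XOR 12 = 13.

13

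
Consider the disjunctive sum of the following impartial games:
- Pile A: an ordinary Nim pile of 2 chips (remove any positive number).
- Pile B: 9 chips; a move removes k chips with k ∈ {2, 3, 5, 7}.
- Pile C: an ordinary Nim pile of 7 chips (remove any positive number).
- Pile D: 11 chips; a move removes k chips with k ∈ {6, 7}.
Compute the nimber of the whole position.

Pile A is a plain Nim pile of size 2, so its Grundy value is 2.
Build the Grundy sequence for pile B with g(k) = mex{g(k−s) : s ∈ {2, 3, 5, 7}, s ≤ k}:
g(0) = mex{} = 0
g(1) = mex{} = 0
g(2) = mex{0} = 1
g(3) = mex{0} = 1
g(4) = mex{0,1} = 2
g(5) = mex{0,1} = 2
g(6) = mex{0,1,2} = 3
g(7) = mex{0,1,2} = 3
g(8) = mex{0,1,2,3} = 4
g(9) = mex{1,2,3} = 0
So g(9) = 0.
Pile C is a plain Nim pile of size 7, so its Grundy value is 7.
Grundy values for pile D (subtraction set {6, 7}):
g(0) = mex{} = 0
g(1) = mex{} = 0
g(2) = mex{} = 0
g(3) = mex{} = 0
g(4) = mex{} = 0
g(5) = mex{} = 0
g(6) = mex{0} = 1
g(7) = mex{0} = 1
g(8) = mex{0} = 1
g(9) = mex{0} = 1
g(10) = mex{0} = 1
g(11) = mex{0} = 1
So g(11) = 1.
The value of a disjunctive sum is the nim-sum of the parts.
Combined value = 2 ⊕ 0 ⊕ 7 ⊕ 1 = 4.

4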